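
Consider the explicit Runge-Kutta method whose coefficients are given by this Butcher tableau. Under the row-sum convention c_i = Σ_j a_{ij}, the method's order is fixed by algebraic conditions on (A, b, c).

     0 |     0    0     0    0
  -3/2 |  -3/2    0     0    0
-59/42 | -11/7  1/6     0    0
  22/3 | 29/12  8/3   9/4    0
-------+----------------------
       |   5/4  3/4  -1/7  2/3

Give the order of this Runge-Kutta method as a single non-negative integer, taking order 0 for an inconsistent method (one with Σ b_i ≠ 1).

b = (5/4, 3/4, -1/7, 2/3)
c = (0, -3/2, -59/42, 22/3)
Ac = (0, 0, -1/4, -401/56)
Σ b_i: 5/4·1 + 3/4·1 + (-1/7)·1 + 2/3·1 = 53/21 ≠ 1 ⇒ order 0.

0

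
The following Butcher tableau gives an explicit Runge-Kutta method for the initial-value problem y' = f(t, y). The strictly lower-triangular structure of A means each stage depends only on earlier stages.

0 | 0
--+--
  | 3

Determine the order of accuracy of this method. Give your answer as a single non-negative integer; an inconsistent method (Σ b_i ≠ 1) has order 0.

b = (3)
c = (0)
Σ b_i: 3·1 = 3 ≠ 1 ⇒ order 0.

0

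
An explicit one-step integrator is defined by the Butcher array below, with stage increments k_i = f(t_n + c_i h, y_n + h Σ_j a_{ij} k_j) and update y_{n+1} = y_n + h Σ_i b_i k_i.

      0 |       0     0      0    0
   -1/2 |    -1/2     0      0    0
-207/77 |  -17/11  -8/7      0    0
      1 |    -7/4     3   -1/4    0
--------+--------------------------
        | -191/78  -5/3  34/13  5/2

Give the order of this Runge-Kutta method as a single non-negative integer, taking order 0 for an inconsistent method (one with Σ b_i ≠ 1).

1

b = (-191/78, -5/3, 34/13, 5/2)
c = (0, -1/2, -207/77, 1)
Ac = (0, 0, 4/7, -255/308)
Σ b_i: (-191/78)·1 + (-5/3)·1 + 34/13·1 + 5/2·1 = 1 ✓
b·c: (-5/3)·(-1/2) + 34/13·(-207/77) + 5/2·1 = -11104/3003 ≠ 1/2 ⇒ order 1.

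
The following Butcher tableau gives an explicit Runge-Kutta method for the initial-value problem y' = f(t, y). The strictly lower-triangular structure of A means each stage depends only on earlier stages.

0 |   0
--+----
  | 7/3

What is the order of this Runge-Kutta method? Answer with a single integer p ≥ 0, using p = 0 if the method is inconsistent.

b = (7/3)
c = (0)
Σ b_i: 7/3·1 = 7/3 ≠ 1 ⇒ order 0.

0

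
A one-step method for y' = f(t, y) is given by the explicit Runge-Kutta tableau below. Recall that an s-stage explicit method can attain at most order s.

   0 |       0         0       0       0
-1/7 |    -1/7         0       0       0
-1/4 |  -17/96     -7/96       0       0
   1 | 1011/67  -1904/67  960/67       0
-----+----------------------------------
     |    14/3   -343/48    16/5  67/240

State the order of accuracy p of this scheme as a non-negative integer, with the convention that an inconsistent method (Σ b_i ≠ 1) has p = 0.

b = (14/3, -343/48, 16/5, 67/240)
c = (0, -1/7, -1/4, 1)
Ac = (0, 0, 1/96, 32/67)
Σ b_i: 14/3·1 + (-343/48)·1 + 16/5·1 + 67/240·1 = 1 ✓
b·c: (-343/48)·(-1/7) + 16/5·(-1/4) + 67/240·1 = 1/2 ✓
b·c²: (-343/48)·1/49 + 16/5·1/16 + 67/240·1 = 1/3 ✓
b·Ac: 16/5·1/96 + 67/240·32/67 = 1/6 ✓
b·c³: (-343/48)·(-1/343) + 16/5·(-1/64) + 67/240·1 = 1/4 ✓
b·(c∘Ac): 16/5·(-1/384) + 67/240·32/67 = 1/8 ✓
b·Ac²: 16/5·(-1/672) + 67/240·148/469 = 1/12 ✓
b·A²c: 67/240·10/67 = 1/24 ✓; 4 stages ⇒ order 4.

4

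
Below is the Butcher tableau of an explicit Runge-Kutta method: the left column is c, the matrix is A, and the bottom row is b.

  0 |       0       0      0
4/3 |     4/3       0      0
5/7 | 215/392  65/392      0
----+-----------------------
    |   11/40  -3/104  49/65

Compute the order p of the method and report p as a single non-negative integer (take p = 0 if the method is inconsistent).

b = (11/40, -3/104, 49/65)
c = (0, 4/3, 5/7)
Ac = (0, 0, 65/294)
Σ b_i: 11/40·1 + (-3/104)·1 + 49/65·1 = 1 ✓
b·c: (-3/104)·4/3 + 49/65·5/7 = 1/2 ✓
b·c²: (-3/104)·16/9 + 49/65·25/49 = 1/3 ✓
b·Ac: 49/65·65/294 = 1/6 ✓; 3 stages ⇒ order 3.

3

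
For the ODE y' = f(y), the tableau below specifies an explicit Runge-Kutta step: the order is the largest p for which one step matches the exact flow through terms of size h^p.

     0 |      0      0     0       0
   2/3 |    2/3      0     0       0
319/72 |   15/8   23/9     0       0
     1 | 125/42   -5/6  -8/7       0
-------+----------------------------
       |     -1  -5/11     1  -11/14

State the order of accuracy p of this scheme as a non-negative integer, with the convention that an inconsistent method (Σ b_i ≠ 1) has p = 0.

0

b = (-1, -5/11, 1, -11/14)
c = (0, 2/3, 319/72, 1)
Ac = (0, 0, 46/27, -118/21)
Σ b_i: (-1)·1 + (-5/11)·1 + 1·1 + (-11/14)·1 = -191/154 ≠ 1 ⇒ order 0.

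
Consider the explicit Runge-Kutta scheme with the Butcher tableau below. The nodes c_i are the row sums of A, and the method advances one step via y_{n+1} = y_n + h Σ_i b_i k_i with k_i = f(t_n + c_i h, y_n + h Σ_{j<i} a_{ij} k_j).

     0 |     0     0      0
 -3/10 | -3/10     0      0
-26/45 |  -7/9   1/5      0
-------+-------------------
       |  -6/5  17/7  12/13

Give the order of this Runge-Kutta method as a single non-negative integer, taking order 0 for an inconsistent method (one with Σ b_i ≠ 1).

0

b = (-6/5, 17/7, 12/13)
c = (0, -3/10, -26/45)
Ac = (0, 0, -3/50)
Σ b_i: (-6/5)·1 + 17/7·1 + 12/13·1 = 979/455 ≠ 1 ⇒ order 0.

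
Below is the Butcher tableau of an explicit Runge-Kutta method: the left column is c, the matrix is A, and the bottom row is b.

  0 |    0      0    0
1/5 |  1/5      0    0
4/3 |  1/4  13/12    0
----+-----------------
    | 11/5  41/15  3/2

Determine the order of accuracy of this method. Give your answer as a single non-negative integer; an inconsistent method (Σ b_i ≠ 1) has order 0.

0

b = (11/5, 41/15, 3/2)
c = (0, 1/5, 4/3)
Ac = (0, 0, 13/60)
Σ b_i: 11/5·1 + 41/15·1 + 3/2·1 = 193/30 ≠ 1 ⇒ order 0.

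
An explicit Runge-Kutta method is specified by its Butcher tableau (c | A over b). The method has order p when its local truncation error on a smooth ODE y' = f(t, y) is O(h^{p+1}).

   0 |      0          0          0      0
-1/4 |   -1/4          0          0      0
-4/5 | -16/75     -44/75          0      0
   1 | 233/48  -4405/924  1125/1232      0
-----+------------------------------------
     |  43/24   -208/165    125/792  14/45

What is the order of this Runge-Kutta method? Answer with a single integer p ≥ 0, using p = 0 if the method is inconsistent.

b = (43/24, -208/165, 125/792, 14/45)
c = (0, -1/4, -4/5, 1)
Ac = (0, 0, 11/75, 155/336)
Σ b_i: 43/24·1 + (-208/165)·1 + 125/792·1 + 14/45·1 = 1 ✓
b·c: (-208/165)·(-1/4) + 125/792·(-4/5) + 14/45·1 = 1/2 ✓
b·c²: (-208/165)·1/16 + 125/792·16/25 + 14/45·1 = 1/3 ✓
b·Ac: 125/792·11/75 + 14/45·155/336 = 1/6 ✓
b·c³: (-208/165)·(-1/64) + 125/792·(-64/125) + 14/45·1 = 1/4 ✓
b·(c∘Ac): 125/792·(-44/375) + 14/45·155/336 = 1/8 ✓
b·Ac²: 125/792·(-11/300) + 14/45·55/192 = 1/12 ✓
b·A²c: 14/45·15/112 = 1/24 ✓; 4 stages ⇒ order 4.

4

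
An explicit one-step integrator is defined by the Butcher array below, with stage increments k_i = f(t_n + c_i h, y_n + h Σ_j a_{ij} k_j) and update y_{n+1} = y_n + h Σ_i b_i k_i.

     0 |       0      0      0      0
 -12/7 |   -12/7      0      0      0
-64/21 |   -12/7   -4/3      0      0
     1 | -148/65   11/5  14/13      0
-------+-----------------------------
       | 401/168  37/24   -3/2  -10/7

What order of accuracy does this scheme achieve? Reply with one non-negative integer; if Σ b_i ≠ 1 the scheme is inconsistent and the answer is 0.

b = (401/168, 37/24, -3/2, -10/7)
c = (0, -12/7, -64/21, 1)
Ac = (0, 0, 16/7, -9628/1365)
Σ b_i: 401/168·1 + 37/24·1 + (-3/2)·1 + (-10/7)·1 = 1 ✓
b·c: 37/24·(-12/7) + (-3/2)·(-64/21) + (-10/7)·1 = 1/2 ✓
b·c²: 37/24·144/49 + (-3/2)·4096/441 + (-10/7)·1 = -1592/147 ≠ 1/3 ⇒ order 2.
b·Ac: (-3/2)·16/7 + (-10/7)·(-9628/1365) = 12704/1911 ≠ 1/6

2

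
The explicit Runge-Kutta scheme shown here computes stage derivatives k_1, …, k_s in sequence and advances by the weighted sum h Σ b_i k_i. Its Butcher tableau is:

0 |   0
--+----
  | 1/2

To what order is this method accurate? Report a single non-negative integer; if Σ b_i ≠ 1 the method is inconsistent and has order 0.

0

b = (1/2)
c = (0)
Σ b_i: 1/2·1 = 1/2 ≠ 1 ⇒ order 0.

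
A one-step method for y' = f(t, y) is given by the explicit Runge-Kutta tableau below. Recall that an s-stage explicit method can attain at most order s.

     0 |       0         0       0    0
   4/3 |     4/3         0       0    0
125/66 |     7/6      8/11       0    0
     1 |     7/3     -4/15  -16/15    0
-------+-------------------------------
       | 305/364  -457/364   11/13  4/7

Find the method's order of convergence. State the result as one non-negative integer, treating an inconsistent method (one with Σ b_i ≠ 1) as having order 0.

2

b = (305/364, -457/364, 11/13, 4/7)
c = (0, 4/3, 125/66, 1)
Ac = (0, 0, 32/33, -392/165)
Σ b_i: 305/364·1 + (-457/364)·1 + 11/13·1 + 4/7·1 = 1 ✓
b·c: (-457/364)·4/3 + 11/13·125/66 + 4/7·1 = 1/2 ✓
b·c²: (-457/364)·16/9 + 11/13·15625/4356 + 4/7·1 = 49535/36036 ≠ 1/3 ⇒ order 2.
b·Ac: 11/13·32/33 + 4/7·(-392/165) = -384/715 ≠ 1/6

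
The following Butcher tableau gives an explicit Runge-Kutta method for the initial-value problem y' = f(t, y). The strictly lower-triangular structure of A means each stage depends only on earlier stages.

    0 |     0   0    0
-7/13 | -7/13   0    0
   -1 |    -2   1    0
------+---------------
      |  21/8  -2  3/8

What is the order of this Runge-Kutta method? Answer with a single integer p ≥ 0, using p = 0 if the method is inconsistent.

b = (21/8, -2, 3/8)
c = (0, -7/13, -1)
Ac = (0, 0, -7/13)
Σ b_i: 21/8·1 + (-2)·1 + 3/8·1 = 1 ✓
b·c: (-2)·(-7/13) + 3/8·(-1) = 73/104 ≠ 1/2 ⇒ order 1.

1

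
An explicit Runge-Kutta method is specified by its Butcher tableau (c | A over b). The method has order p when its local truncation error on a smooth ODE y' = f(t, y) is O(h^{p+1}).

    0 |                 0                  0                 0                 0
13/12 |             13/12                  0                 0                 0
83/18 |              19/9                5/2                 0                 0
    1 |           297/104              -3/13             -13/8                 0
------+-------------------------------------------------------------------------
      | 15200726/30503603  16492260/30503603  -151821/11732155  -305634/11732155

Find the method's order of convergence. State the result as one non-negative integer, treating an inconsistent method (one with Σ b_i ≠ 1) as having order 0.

3

b = (15200726/30503603, 16492260/30503603, -151821/11732155, -305634/11732155)
c = (0, 13/12, 83/18, 1)
Ac = (0, 0, 65/24, -1115/144)
Σ b_i: 15200726/30503603·1 + 16492260/30503603·1 + (-151821/11732155)·1 + (-305634/11732155)·1 = 1 ✓
b·c: 16492260/30503603·13/12 + (-151821/11732155)·83/18 + (-305634/11732155)·1 = 1/2 ✓
b·c²: 16492260/30503603·169/144 + (-151821/11732155)·6889/324 + (-305634/11732155)·1 = 1/3 ✓
b·Ac: (-151821/11732155)·65/24 + (-305634/11732155)·(-1115/144) = 1/6 ✓
b·c³: 16492260/30503603·2197/1728 + (-151821/11732155)·571787/5832 + (-305634/11732155)·1 = -615672113/1013658192 ≠ 1/4 ⇒ order 3.
b·(c∘Ac): (-151821/11732155)·5395/432 + (-305634/11732155)·(-1115/144) = 4517143/112628688 ≠ 1/8
b·Ac²: (-151821/11732155)·845/288 + (-305634/11732155)·(-90259/2592) = 8810540167/10136581920 ≠ 1/12
b·A²c: (-305634/11732155)·(-845/192) = 8608691/75085792 ≠ 1/24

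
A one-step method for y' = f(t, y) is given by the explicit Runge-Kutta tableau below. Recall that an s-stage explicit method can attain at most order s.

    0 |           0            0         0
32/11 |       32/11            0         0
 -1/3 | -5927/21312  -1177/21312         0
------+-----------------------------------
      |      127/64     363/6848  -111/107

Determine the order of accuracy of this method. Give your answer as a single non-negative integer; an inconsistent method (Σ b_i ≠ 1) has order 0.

3

b = (127/64, 363/6848, -111/107)
c = (0, 32/11, -1/3)
Ac = (0, 0, -107/666)
Σ b_i: 127/64·1 + 363/6848·1 + (-111/107)·1 = 1 ✓
b·c: 363/6848·32/11 + (-111/107)·(-1/3) = 1/2 ✓
b·c²: 363/6848·1024/121 + (-111/107)·1/9 = 1/3 ✓
b·Ac: (-111/107)·(-107/666) = 1/6 ✓; 3 stages ⇒ order 3.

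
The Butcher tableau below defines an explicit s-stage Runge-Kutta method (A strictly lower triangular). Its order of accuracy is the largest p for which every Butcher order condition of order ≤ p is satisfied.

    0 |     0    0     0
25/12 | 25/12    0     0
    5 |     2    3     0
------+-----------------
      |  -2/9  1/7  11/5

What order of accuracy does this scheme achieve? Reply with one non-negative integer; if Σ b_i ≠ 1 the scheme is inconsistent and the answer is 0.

0

b = (-2/9, 1/7, 11/5)
c = (0, 25/12, 5)
Ac = (0, 0, 25/4)
Σ b_i: (-2/9)·1 + 1/7·1 + 11/5·1 = 668/315 ≠ 1 ⇒ order 0.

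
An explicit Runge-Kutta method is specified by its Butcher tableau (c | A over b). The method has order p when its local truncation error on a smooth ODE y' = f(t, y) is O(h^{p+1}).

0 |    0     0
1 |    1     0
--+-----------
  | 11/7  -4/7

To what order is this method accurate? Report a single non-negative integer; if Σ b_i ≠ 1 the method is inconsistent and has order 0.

b = (11/7, -4/7)
c = (0, 1)
Σ b_i: 11/7·1 + (-4/7)·1 = 1 ✓
b·c: (-4/7)·1 = -4/7 ≠ 1/2 ⇒ order 1.

1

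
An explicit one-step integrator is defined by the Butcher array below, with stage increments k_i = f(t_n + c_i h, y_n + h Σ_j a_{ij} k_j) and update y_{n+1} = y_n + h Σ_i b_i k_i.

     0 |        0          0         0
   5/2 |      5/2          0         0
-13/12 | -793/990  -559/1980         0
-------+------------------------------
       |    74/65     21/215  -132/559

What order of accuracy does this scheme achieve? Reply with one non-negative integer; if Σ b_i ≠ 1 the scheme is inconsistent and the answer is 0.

3

b = (74/65, 21/215, -132/559)
c = (0, 5/2, -13/12)
Ac = (0, 0, -559/792)
Σ b_i: 74/65·1 + 21/215·1 + (-132/559)·1 = 1 ✓
b·c: 21/215·5/2 + (-132/559)·(-13/12) = 1/2 ✓
b·c²: 21/215·25/4 + (-132/559)·169/144 = 1/3 ✓
b·Ac: (-132/559)·(-559/792) = 1/6 ✓; 3 stages ⇒ order 3.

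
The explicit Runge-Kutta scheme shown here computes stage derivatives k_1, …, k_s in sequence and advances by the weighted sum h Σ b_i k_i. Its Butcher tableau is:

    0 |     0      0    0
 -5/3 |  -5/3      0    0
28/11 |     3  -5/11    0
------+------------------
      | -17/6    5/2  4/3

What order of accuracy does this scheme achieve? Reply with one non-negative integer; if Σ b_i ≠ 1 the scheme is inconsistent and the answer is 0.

b = (-17/6, 5/2, 4/3)
c = (0, -5/3, 28/11)
Ac = (0, 0, 25/33)
Σ b_i: (-17/6)·1 + 5/2·1 + 4/3·1 = 1 ✓
b·c: 5/2·(-5/3) + 4/3·28/11 = -17/22 ≠ 1/2 ⇒ order 1.

1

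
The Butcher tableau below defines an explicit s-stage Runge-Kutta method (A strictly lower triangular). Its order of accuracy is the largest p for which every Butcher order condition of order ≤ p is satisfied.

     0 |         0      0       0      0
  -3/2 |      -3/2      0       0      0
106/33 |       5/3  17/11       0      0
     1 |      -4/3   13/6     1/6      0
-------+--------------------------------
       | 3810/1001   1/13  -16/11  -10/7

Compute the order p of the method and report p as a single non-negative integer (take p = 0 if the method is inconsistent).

b = (3810/1001, 1/13, -16/11, -10/7)
c = (0, -3/2, 106/33, 1)
Ac = (0, 0, -51/22, -1075/396)
Σ b_i: 3810/1001·1 + 1/13·1 + (-16/11)·1 + (-10/7)·1 = 1 ✓
b·c: 1/13·(-3/2) + (-16/11)·106/33 + (-10/7)·1 = -410675/66066 ≠ 1/2 ⇒ order 1.

1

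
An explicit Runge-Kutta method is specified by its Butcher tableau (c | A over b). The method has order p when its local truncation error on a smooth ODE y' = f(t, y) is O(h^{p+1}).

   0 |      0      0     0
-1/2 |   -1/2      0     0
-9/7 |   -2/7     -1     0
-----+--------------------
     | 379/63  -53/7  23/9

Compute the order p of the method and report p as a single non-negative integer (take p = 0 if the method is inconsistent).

2

b = (379/63, -53/7, 23/9)
c = (0, -1/2, -9/7)
Ac = (0, 0, 1/2)
Σ b_i: 379/63·1 + (-53/7)·1 + 23/9·1 = 1 ✓
b·c: (-53/7)·(-1/2) + 23/9·(-9/7) = 1/2 ✓
b·c²: (-53/7)·1/4 + 23/9·81/49 = 457/196 ≠ 1/3 ⇒ order 2.
b·Ac: 23/9·1/2 = 23/18 ≠ 1/6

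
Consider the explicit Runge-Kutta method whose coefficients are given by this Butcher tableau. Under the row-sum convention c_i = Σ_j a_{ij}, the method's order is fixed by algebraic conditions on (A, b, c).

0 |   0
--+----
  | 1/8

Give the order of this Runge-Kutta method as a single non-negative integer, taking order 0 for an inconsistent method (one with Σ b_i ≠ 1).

b = (1/8)
c = (0)
Σ b_i: 1/8·1 = 1/8 ≠ 1 ⇒ order 0.

0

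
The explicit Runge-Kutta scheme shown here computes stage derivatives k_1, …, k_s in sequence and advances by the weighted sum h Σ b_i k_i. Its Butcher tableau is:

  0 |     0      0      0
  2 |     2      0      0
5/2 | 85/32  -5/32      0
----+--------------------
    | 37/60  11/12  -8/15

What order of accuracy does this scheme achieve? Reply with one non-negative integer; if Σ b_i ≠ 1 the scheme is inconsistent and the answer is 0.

b = (37/60, 11/12, -8/15)
c = (0, 2, 5/2)
Ac = (0, 0, -5/16)
Σ b_i: 37/60·1 + 11/12·1 + (-8/15)·1 = 1 ✓
b·c: 11/12·2 + (-8/15)·5/2 = 1/2 ✓
b·c²: 11/12·4 + (-8/15)·25/4 = 1/3 ✓
b·Ac: (-8/15)·(-5/16) = 1/6 ✓; 3 stages ⇒ order 3.

3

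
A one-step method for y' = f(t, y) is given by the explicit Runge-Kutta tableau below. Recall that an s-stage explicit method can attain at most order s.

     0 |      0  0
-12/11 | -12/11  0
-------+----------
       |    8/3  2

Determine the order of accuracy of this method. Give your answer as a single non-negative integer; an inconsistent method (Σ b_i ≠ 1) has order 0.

0

b = (8/3, 2)
c = (0, -12/11)
Σ b_i: 8/3·1 + 2·1 = 14/3 ≠ 1 ⇒ order 0.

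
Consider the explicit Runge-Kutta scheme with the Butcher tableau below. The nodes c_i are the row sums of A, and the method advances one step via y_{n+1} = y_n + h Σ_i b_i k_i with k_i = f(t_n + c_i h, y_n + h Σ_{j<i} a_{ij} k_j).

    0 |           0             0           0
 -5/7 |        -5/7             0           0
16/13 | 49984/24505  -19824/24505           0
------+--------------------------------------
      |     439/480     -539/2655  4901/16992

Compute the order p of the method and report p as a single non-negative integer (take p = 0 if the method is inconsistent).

3

b = (439/480, -539/2655, 4901/16992)
c = (0, -5/7, 16/13)
Ac = (0, 0, 2832/4901)
Σ b_i: 439/480·1 + (-539/2655)·1 + 4901/16992·1 = 1 ✓
b·c: (-539/2655)·(-5/7) + 4901/16992·16/13 = 1/2 ✓
b·c²: (-539/2655)·25/49 + 4901/16992·256/169 = 1/3 ✓
b·Ac: 4901/16992·2832/4901 = 1/6 ✓; 3 stages ⇒ order 3.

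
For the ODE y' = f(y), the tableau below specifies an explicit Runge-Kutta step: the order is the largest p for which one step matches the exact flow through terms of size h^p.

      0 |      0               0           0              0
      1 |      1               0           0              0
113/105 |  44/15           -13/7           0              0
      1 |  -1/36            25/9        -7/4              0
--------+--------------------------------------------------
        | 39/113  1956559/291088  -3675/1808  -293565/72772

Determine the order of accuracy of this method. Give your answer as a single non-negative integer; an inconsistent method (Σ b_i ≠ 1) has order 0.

b = (39/113, 1956559/291088, -3675/1808, -293565/72772)
c = (0, 1, 113/105, 1)
Ac = (0, 0, -13/7, 161/180)
Σ b_i: 39/113·1 + 1956559/291088·1 + (-3675/1808)·1 + (-293565/72772)·1 = 1 ✓
b·c: 1956559/291088·1 + (-3675/1808)·113/105 + (-293565/72772)·1 = 1/2 ✓
b·c²: 1956559/291088·1 + (-3675/1808)·12769/11025 + (-293565/72772)·1 = 1/3 ✓
b·Ac: (-3675/1808)·(-13/7) + (-293565/72772)·161/180 = 1/6 ✓
b·c³: 1956559/291088·1 + (-3675/1808)·1442897/1157625 + (-293565/72772)·1 = 97/630 ≠ 1/4 ⇒ order 3.
b·(c∘Ac): (-3675/1808)·(-1469/735) + (-293565/72772)·161/180 = 154/339 ≠ 1/8
b·Ac²: (-3675/1808)·(-13/7) + (-293565/72772)·1577/2100 = 4201/5635 ≠ 1/12
b·A²c: (-293565/72772)·13/4 = -3816345/291088 ≠ 1/24

3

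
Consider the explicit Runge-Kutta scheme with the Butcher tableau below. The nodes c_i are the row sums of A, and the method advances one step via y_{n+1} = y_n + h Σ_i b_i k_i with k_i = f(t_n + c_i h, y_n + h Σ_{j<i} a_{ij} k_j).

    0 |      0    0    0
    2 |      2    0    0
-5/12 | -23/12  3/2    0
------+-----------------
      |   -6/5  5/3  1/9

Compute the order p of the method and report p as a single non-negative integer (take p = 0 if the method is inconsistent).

0

b = (-6/5, 5/3, 1/9)
c = (0, 2, -5/12)
Ac = (0, 0, 3)
Σ b_i: (-6/5)·1 + 5/3·1 + 1/9·1 = 26/45 ≠ 1 ⇒ order 0.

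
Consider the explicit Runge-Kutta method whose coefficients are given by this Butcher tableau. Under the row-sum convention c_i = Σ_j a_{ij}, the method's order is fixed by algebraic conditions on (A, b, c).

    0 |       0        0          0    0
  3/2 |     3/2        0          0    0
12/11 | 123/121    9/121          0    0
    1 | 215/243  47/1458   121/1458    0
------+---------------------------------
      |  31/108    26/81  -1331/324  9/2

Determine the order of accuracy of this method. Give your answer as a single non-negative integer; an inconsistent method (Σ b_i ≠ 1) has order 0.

b = (31/108, 26/81, -1331/324, 9/2)
c = (0, 3/2, 12/11, 1)
Ac = (0, 0, 27/242, 5/36)
Σ b_i: 31/108·1 + 26/81·1 + (-1331/324)·1 + 9/2·1 = 1 ✓
b·c: 26/81·3/2 + (-1331/324)·12/11 + 9/2·1 = 1/2 ✓
b·c²: 26/81·9/4 + (-1331/324)·144/121 + 9/2·1 = 1/3 ✓
b·Ac: (-1331/324)·27/242 + 9/2·5/36 = 1/6 ✓
b·c³: 26/81·27/8 + (-1331/324)·1728/1331 + 9/2·1 = 1/4 ✓
b·(c∘Ac): (-1331/324)·162/1331 + 9/2·5/36 = 1/8 ✓
b·Ac²: (-1331/324)·81/484 + 9/2·37/216 = 1/12 ✓
b·A²c: 9/2·1/108 = 1/24 ✓; 4 stages ⇒ order 4.

4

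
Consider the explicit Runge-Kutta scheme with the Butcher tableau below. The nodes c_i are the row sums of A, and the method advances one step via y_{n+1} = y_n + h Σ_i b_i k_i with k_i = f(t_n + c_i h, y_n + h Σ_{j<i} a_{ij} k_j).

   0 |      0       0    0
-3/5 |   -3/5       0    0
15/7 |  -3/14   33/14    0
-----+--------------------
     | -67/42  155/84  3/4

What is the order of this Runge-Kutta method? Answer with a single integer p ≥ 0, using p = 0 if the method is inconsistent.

2

b = (-67/42, 155/84, 3/4)
c = (0, -3/5, 15/7)
Ac = (0, 0, -99/70)
Σ b_i: (-67/42)·1 + 155/84·1 + 3/4·1 = 1 ✓
b·c: 155/84·(-3/5) + 3/4·15/7 = 1/2 ✓
b·c²: 155/84·9/25 + 3/4·225/49 = 2013/490 ≠ 1/3 ⇒ order 2.
b·Ac: 3/4·(-99/70) = -297/280 ≠ 1/6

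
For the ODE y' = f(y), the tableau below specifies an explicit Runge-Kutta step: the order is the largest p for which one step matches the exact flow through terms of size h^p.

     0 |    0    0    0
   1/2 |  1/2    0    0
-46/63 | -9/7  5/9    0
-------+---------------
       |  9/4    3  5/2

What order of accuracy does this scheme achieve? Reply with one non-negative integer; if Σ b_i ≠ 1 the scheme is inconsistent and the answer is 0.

b = (9/4, 3, 5/2)
c = (0, 1/2, -46/63)
Ac = (0, 0, 5/18)
Σ b_i: 9/4·1 + 3·1 + 5/2·1 = 31/4 ≠ 1 ⇒ order 0.

0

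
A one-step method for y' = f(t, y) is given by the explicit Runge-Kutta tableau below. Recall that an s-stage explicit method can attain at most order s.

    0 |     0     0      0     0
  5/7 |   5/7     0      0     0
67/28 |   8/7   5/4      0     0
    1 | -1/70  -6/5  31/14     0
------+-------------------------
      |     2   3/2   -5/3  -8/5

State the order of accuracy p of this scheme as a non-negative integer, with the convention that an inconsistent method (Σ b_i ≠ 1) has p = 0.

0

b = (2, 3/2, -5/3, -8/5)
c = (0, 5/7, 67/28, 1)
Ac = (0, 0, 25/28, 1741/392)
Σ b_i: 2·1 + 3/2·1 + (-5/3)·1 + (-8/5)·1 = 7/30 ≠ 1 ⇒ order 0.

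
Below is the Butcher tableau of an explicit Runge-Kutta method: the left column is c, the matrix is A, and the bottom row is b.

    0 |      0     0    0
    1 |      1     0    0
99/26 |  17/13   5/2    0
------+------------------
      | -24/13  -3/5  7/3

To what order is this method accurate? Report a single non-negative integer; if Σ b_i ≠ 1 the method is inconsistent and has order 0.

b = (-24/13, -3/5, 7/3)
c = (0, 1, 99/26)
Ac = (0, 0, 5/2)
Σ b_i: (-24/13)·1 + (-3/5)·1 + 7/3·1 = -22/195 ≠ 1 ⇒ order 0.

0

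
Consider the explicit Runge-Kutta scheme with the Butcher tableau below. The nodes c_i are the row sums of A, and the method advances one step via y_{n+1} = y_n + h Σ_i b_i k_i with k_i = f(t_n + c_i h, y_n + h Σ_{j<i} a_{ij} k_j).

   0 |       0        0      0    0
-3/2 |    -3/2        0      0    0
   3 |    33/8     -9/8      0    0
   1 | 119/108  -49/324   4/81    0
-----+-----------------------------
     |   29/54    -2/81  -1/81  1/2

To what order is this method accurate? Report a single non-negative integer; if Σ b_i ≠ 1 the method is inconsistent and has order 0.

4

b = (29/54, -2/81, -1/81, 1/2)
c = (0, -3/2, 3, 1)
Ac = (0, 0, 27/16, 3/8)
Σ b_i: 29/54·1 + (-2/81)·1 + (-1/81)·1 + 1/2·1 = 1 ✓
b·c: (-2/81)·(-3/2) + (-1/81)·3 + 1/2·1 = 1/2 ✓
b·c²: (-2/81)·9/4 + (-1/81)·9 + 1/2·1 = 1/3 ✓
b·Ac: (-1/81)·27/16 + 1/2·3/8 = 1/6 ✓
b·c³: (-2/81)·(-27/8) + (-1/81)·27 + 1/2·1 = 1/4 ✓
b·(c∘Ac): (-1/81)·81/16 + 1/2·3/8 = 1/8 ✓
b·Ac²: (-1/81)·(-81/32) + 1/2·5/48 = 1/12 ✓
b·A²c: 1/2·1/12 = 1/24 ✓; 4 stages ⇒ order 4.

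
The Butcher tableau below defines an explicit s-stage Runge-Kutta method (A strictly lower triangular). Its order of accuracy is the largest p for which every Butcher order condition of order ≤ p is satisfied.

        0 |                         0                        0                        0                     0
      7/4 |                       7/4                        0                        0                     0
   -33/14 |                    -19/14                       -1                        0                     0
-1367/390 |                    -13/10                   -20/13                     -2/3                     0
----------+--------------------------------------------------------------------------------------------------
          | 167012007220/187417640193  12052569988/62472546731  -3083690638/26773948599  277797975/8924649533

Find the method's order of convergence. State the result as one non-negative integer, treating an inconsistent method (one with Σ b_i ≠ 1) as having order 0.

b = (167012007220/187417640193, 12052569988/62472546731, -3083690638/26773948599, 277797975/8924649533)
c = (0, 7/4, -33/14, -1367/390)
Ac = (0, 0, -7/4, -102/91)
Σ b_i: 167012007220/187417640193·1 + 12052569988/62472546731·1 + (-3083690638/26773948599)·1 + 277797975/8924649533·1 = 1 ✓
b·c: 12052569988/62472546731·7/4 + (-3083690638/26773948599)·(-33/14) + 277797975/8924649533·(-1367/390) = 1/2 ✓
b·c²: 12052569988/62472546731·49/16 + (-3083690638/26773948599)·1089/196 + 277797975/8924649533·1868689/152100 = 1/3 ✓
b·Ac: (-3083690638/26773948599)·(-7/4) + 277797975/8924649533·(-102/91) = 1/6 ✓
b·c³: 12052569988/62472546731·343/64 + (-3083690638/26773948599)·(-35937/2744) + 277797975/8924649533·(-2554497863/59319000) = 702810608337001/584743037402160 ≠ 1/4 ⇒ order 3.
b·(c∘Ac): (-3083690638/26773948599)·33/8 + 277797975/8924649533·23239/5915 = -12594619969/35698598132 ≠ 1/8
b·Ac²: (-3083690638/26773948599)·(-49/16) + 277797975/8924649533·(-21443/2548) = 136095451367/1499341121544 ≠ 1/12
b·A²c: 277797975/8924649533·7/6 = 648195275/17849299066 ≠ 1/24

3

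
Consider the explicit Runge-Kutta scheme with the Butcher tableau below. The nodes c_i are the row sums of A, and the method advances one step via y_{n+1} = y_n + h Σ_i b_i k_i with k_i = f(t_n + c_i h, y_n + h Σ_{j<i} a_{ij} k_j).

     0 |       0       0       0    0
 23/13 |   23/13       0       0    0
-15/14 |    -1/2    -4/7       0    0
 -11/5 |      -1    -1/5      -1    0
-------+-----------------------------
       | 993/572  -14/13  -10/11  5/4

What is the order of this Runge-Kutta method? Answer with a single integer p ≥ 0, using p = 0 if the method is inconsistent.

1

b = (993/572, -14/13, -10/11, 5/4)
c = (0, 23/13, -15/14, -11/5)
Ac = (0, 0, -92/91, 653/910)
Σ b_i: 993/572·1 + (-14/13)·1 + (-10/11)·1 + 5/4·1 = 1 ✓
b·c: (-14/13)·23/13 + (-10/11)·(-15/14) + 5/4·(-11/5) = -191619/52052 ≠ 1/2 ⇒ order 1.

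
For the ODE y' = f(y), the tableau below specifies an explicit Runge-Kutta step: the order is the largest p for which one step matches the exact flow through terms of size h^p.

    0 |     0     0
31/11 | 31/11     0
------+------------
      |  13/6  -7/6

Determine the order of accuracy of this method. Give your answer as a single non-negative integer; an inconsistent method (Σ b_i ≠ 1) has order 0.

1

b = (13/6, -7/6)
c = (0, 31/11)
Σ b_i: 13/6·1 + (-7/6)·1 = 1 ✓
b·c: (-7/6)·31/11 = -217/66 ≠ 1/2 ⇒ order 1.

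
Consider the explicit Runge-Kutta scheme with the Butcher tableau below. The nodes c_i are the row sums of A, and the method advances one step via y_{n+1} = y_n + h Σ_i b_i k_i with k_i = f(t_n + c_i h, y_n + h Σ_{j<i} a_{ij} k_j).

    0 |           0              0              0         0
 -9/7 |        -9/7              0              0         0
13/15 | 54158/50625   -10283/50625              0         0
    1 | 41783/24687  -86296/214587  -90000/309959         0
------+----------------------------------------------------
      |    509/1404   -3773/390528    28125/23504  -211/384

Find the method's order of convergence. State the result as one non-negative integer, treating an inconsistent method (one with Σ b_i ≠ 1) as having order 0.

4

b = (509/1404, -3773/390528, 28125/23504, -211/384)
c = (0, -9/7, 13/15, 1)
Ac = (0, 0, 1469/5625, 56/211)
Σ b_i: 509/1404·1 + (-3773/390528)·1 + 28125/23504·1 + (-211/384)·1 = 1 ✓
b·c: (-3773/390528)·(-9/7) + 28125/23504·13/15 + (-211/384)·1 = 1/2 ✓
b·c²: (-3773/390528)·81/49 + 28125/23504·169/225 + (-211/384)·1 = 1/3 ✓
b·Ac: 28125/23504·1469/5625 + (-211/384)·56/211 = 1/6 ✓
b·c³: (-3773/390528)·(-729/343) + 28125/23504·2197/3375 + (-211/384)·1 = 1/4 ✓
b·(c∘Ac): 28125/23504·19097/84375 + (-211/384)·56/211 = 1/8 ✓
b·Ac²: 28125/23504·(-1469/4375) + (-211/384)·(-1304/1477) = 1/12 ✓
b·A²c: (-211/384)·(-16/211) = 1/24 ✓; 4 stages ⇒ order 4.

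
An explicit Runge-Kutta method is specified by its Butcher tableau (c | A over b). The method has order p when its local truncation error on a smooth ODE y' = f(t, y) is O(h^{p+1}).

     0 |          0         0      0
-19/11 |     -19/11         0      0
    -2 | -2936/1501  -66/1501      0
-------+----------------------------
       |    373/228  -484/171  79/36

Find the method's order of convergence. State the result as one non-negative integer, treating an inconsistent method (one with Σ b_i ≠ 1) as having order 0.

3

b = (373/228, -484/171, 79/36)
c = (0, -19/11, -2)
Ac = (0, 0, 6/79)
Σ b_i: 373/228·1 + (-484/171)·1 + 79/36·1 = 1 ✓
b·c: (-484/171)·(-19/11) + 79/36·(-2) = 1/2 ✓
b·c²: (-484/171)·361/121 + 79/36·4 = 1/3 ✓
b·Ac: 79/36·6/79 = 1/6 ✓; 3 stages ⇒ order 3.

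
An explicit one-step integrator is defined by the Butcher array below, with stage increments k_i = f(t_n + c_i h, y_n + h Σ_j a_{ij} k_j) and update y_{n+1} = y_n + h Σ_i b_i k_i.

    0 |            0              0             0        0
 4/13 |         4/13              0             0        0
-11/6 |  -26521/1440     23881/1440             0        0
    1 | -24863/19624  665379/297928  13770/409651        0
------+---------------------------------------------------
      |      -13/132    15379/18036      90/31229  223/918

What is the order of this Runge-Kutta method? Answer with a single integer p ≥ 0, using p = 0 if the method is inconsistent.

4

b = (-13/132, 15379/18036, 90/31229, 223/918)
c = (0, 4/13, -11/6, 1)
Ac = (0, 0, 1837/360, 279/446)
Σ b_i: (-13/132)·1 + 15379/18036·1 + 90/31229·1 + 223/918·1 = 1 ✓
b·c: 15379/18036·4/13 + 90/31229·(-11/6) + 223/918·1 = 1/2 ✓
b·c²: 15379/18036·16/169 + 90/31229·121/36 + 223/918·1 = 1/3 ✓
b·Ac: 90/31229·1837/360 + 223/918·279/446 = 1/6 ✓
b·c³: 15379/18036·64/2197 + 90/31229·(-1331/216) + 223/918·1 = 1/4 ✓
b·(c∘Ac): 90/31229·(-20207/2160) + 223/918·279/446 = 1/8 ✓
b·Ac²: 90/31229·1837/1170 + 223/918·1881/5798 = 1/12 ✓
b·A²c: 223/918·153/892 = 1/24 ✓; 4 stages ⇒ order 4.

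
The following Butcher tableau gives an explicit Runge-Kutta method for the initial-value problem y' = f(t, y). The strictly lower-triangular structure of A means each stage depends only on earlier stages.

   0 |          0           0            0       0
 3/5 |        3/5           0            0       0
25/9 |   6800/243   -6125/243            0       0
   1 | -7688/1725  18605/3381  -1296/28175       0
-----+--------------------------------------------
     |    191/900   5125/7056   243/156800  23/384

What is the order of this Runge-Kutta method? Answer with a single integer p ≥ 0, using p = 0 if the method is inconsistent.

b = (191/900, 5125/7056, 243/156800, 23/384)
c = (0, 3/5, 25/9, 1)
Ac = (0, 0, -1225/81, 73/23)
Σ b_i: 191/900·1 + 5125/7056·1 + 243/156800·1 + 23/384·1 = 1 ✓
b·c: 5125/7056·3/5 + 243/156800·25/9 + 23/384·1 = 1/2 ✓
b·c²: 5125/7056·9/25 + 243/156800·625/81 + 23/384·1 = 1/3 ✓
b·Ac: 243/156800·(-1225/81) + 23/384·73/23 = 1/6 ✓
b·c³: 5125/7056·27/125 + 243/156800·15625/729 + 23/384·1 = 1/4 ✓
b·(c∘Ac): 243/156800·(-30625/729) + 23/384·73/23 = 1/8 ✓
b·Ac²: 243/156800·(-245/27) + 23/384·187/115 = 1/12 ✓
b·A²c: 23/384·16/23 = 1/24 ✓; 4 stages ⇒ order 4.

4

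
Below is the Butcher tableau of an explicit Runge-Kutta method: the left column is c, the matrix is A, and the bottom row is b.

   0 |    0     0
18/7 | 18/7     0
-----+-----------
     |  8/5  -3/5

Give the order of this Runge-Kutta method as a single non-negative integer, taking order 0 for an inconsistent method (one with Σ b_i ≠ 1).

b = (8/5, -3/5)
c = (0, 18/7)
Σ b_i: 8/5·1 + (-3/5)·1 = 1 ✓
b·c: (-3/5)·18/7 = -54/35 ≠ 1/2 ⇒ order 1.

1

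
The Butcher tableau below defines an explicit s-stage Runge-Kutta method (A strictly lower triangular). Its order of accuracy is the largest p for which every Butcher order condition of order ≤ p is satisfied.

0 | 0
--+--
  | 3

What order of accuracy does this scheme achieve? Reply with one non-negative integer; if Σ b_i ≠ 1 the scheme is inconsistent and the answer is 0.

b = (3)
c = (0)
Σ b_i: 3·1 = 3 ≠ 1 ⇒ order 0.

0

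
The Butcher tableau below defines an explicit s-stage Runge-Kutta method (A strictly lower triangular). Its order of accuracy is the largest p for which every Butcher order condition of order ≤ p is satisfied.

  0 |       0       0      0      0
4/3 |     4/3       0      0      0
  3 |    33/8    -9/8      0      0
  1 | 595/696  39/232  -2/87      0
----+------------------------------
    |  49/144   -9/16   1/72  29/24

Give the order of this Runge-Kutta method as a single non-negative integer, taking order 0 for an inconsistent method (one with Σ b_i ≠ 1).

b = (49/144, -9/16, 1/72, 29/24)
c = (0, 4/3, 3, 1)
Ac = (0, 0, -3/2, 9/58)
Σ b_i: 49/144·1 + (-9/16)·1 + 1/72·1 + 29/24·1 = 1 ✓
b·c: (-9/16)·4/3 + 1/72·3 + 29/24·1 = 1/2 ✓
b·c²: (-9/16)·16/9 + 1/72·9 + 29/24·1 = 1/3 ✓
b·Ac: 1/72·(-3/2) + 29/24·9/58 = 1/6 ✓
b·c³: (-9/16)·64/27 + 1/72·27 + 29/24·1 = 1/4 ✓
b·(c∘Ac): 1/72·(-9/2) + 29/24·9/58 = 1/8 ✓
b·Ac²: 1/72·(-2) + 29/24·8/87 = 1/12 ✓
b·A²c: 29/24·1/29 = 1/24 ✓; 4 stages ⇒ order 4.

4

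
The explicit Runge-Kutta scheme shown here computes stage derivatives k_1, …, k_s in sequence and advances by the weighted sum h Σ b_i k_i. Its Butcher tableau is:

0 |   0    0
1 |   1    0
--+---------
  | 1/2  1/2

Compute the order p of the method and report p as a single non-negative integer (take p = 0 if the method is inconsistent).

2

b = (1/2, 1/2)
c = (0, 1)
Σ b_i: 1/2·1 + 1/2·1 = 1 ✓
b·c: 1/2·1 = 1/2 ✓; 2 stages ⇒ order 2.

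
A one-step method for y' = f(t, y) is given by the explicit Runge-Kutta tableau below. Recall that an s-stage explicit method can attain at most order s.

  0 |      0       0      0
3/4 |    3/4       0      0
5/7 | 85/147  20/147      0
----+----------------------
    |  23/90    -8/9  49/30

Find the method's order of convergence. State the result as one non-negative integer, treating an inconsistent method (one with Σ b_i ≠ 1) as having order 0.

3

b = (23/90, -8/9, 49/30)
c = (0, 3/4, 5/7)
Ac = (0, 0, 5/49)
Σ b_i: 23/90·1 + (-8/9)·1 + 49/30·1 = 1 ✓
b·c: (-8/9)·3/4 + 49/30·5/7 = 1/2 ✓
b·c²: (-8/9)·9/16 + 49/30·25/49 = 1/3 ✓
b·Ac: 49/30·5/49 = 1/6 ✓; 3 stages ⇒ order 3.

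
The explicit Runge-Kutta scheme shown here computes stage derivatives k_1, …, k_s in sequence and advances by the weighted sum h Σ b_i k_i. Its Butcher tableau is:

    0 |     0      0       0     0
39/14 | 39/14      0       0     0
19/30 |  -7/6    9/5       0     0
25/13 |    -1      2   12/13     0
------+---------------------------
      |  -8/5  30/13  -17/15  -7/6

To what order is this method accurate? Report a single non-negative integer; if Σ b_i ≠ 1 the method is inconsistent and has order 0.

0

b = (-8/5, 30/13, -17/15, -7/6)
c = (0, 39/14, 19/30, 25/13)
Ac = (0, 0, 351/70, 2801/455)
Σ b_i: (-8/5)·1 + 30/13·1 + (-17/15)·1 + (-7/6)·1 = -207/130 ≠ 1 ⇒ order 0.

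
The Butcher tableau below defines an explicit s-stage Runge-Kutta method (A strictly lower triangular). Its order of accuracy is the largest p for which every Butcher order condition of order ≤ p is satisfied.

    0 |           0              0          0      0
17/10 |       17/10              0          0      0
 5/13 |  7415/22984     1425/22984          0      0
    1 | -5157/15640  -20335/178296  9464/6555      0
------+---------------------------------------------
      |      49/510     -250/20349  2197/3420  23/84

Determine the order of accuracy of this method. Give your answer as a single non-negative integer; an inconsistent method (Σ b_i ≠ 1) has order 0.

4

b = (49/510, -250/20349, 2197/3420, 23/84)
c = (0, 17/10, 5/13, 1)
Ac = (0, 0, 285/2704, 133/368)
Σ b_i: 49/510·1 + (-250/20349)·1 + 2197/3420·1 + 23/84·1 = 1 ✓
b·c: (-250/20349)·17/10 + 2197/3420·5/13 + 23/84·1 = 1/2 ✓
b·c²: (-250/20349)·289/100 + 2197/3420·25/169 + 23/84·1 = 1/3 ✓
b·Ac: 2197/3420·285/2704 + 23/84·133/368 = 1/6 ✓
b·c³: (-250/20349)·4913/1000 + 2197/3420·125/2197 + 23/84·1 = 1/4 ✓
b·(c∘Ac): 2197/3420·1425/35152 + 23/84·133/368 = 1/8 ✓
b·Ac²: 2197/3420·969/5408 + 23/84·(-427/3680) = 1/12 ✓
b·A²c: 23/84·7/46 = 1/24 ✓; 4 stages ⇒ order 4.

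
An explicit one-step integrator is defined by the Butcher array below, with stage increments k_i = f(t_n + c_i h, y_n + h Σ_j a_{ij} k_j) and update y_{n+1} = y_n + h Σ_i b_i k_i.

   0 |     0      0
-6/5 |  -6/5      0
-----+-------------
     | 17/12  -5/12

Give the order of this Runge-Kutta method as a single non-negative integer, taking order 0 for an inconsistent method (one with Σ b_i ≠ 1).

2

b = (17/12, -5/12)
c = (0, -6/5)
Σ b_i: 17/12·1 + (-5/12)·1 = 1 ✓
b·c: (-5/12)·(-6/5) = 1/2 ✓; 2 stages ⇒ order 2.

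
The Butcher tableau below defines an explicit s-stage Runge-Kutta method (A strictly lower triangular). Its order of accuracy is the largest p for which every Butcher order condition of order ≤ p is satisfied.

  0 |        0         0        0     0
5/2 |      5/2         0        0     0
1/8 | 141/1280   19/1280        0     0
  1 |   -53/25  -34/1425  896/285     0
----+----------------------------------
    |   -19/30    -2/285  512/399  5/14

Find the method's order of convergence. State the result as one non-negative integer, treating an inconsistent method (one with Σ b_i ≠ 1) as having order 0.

4

b = (-19/30, -2/285, 512/399, 5/14)
c = (0, 5/2, 1/8, 1)
Ac = (0, 0, 19/512, 1/3)
Σ b_i: (-19/30)·1 + (-2/285)·1 + 512/399·1 + 5/14·1 = 1 ✓
b·c: (-2/285)·5/2 + 512/399·1/8 + 5/14·1 = 1/2 ✓
b·c²: (-2/285)·25/4 + 512/399·1/64 + 5/14·1 = 1/3 ✓
b·Ac: 512/399·19/512 + 5/14·1/3 = 1/6 ✓
b·c³: (-2/285)·125/8 + 512/399·1/512 + 5/14·1 = 1/4 ✓
b·(c∘Ac): 512/399·19/4096 + 5/14·1/3 = 1/8 ✓
b·Ac²: 512/399·95/1024 + 5/14·(-1/10) = 1/12 ✓
b·A²c: 5/14·7/60 = 1/24 ✓; 4 stages ⇒ order 4.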